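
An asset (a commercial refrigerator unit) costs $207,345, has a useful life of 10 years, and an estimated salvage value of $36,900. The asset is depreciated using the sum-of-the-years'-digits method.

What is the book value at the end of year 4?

Depreciable base = $207,345 − $36,900 = $170,445.
Sum of the years' digits = 10+9+8+7+6+5+4+3+2+1 = 55.
Year 1: $170,445 × 10/55 = $30,990. Book value $176,355.
Year 2: $170,445 × 9/55 = $27,891. Book value $148,464.
Year 3: $170,445 × 8/55 = $24,792. Book value $123,672.
Year 4: $170,445 × 7/55 = $21,693. Book value $101,979.

$101,979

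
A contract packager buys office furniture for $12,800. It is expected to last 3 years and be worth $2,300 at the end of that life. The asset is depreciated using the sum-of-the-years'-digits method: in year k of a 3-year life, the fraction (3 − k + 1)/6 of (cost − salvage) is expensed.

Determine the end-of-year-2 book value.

Depreciable base = $12,800 − $2,300 = $10,500.
Sum of the years' digits = 3+2+1 = 6.
Year 1: $10,500 × 3/6 = $5,250. Book value $7,550.
Year 2: $10,500 × 2/6 = $3,500. Book value $4,050.

$4,050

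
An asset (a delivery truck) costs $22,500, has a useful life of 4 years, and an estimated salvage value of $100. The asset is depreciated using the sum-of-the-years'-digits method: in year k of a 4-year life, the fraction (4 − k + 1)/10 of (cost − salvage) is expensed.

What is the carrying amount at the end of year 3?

Depreciable base = $22,500 − $100 = $22,400.
Sum of the years' digits = 4+3+2+1 = 10.
Year 1: $22,400 × 4/10 = $8,960. Book value $13,540.
Year 2: $22,400 × 3/10 = $6,720. Book value $6,820.
Year 3: $22,400 × 2/10 = $4,480. Book value $2,340.

$2,340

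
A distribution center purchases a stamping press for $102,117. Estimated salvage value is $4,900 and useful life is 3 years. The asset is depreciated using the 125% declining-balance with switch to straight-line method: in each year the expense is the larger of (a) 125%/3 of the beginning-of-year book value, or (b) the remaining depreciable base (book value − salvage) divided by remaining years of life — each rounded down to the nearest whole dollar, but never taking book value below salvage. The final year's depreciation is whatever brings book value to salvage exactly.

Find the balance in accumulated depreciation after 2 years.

$69,882

Depreciable base = $102,117 − $4,900 = $97,217.
Year 1: DB = ⌊$102,117 × 125%/3⌋ = $42,548; SL = ⌊$97,217/3⌋ = $32,405 → take DB $42,548. Book value $59,569.
Year 2: DB = ⌊$59,569 × 125%/3⌋ = $24,820; SL = ⌊$54,669/2⌋ = $27,334 → take SL $27,334. Book value $32,235.
Accumulated through year 2 = $102,117 − $32,235 = $69,882.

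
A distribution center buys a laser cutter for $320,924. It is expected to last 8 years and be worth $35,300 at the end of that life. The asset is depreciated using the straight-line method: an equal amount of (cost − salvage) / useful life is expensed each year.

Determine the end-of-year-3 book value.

$213,815

Depreciable base = $320,924 − $35,300 = $285,624.
Annual expense = $285,624 / 8 = $35,703.
End of year 1: book value $285,221.
End of year 2: book value $249,518.
End of year 3: book value $213,815.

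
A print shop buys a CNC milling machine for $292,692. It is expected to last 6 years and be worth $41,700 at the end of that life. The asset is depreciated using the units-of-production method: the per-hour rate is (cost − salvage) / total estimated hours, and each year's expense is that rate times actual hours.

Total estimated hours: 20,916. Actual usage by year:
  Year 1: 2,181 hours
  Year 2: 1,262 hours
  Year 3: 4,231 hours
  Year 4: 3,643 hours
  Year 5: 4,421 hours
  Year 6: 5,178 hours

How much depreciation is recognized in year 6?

Depreciable base = $292,692 − $41,700 = $250,992.
Rate = $250,992 / 20,916 hours = $12 per hour.
Year 1: 2,181 × $12 = $26,172. Book value $266,520.
Year 2: 1,262 × $12 = $15,144. Book value $251,376.
Year 3: 4,231 × $12 = $50,772. Book value $200,604.
Year 4: 3,643 × $12 = $43,716. Book value $156,888.
Year 5: 4,421 × $12 = $53,052. Book value $103,836.
Year 6: 5,178 × $12 = $62,136. Book value $41,700.

$62,136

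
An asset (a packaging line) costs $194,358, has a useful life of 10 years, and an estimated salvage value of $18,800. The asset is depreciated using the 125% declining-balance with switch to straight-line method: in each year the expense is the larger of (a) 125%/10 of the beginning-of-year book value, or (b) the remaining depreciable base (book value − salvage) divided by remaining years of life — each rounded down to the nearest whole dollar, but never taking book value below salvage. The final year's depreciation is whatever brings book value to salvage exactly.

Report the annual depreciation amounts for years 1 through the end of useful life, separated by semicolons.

$24,294; $21,258; $18,600; $16,275; $15,855; $15,855; $15,855; $15,855; $15,855; $15,856

Depreciable base = $194,358 − $18,800 = $175,558.
Year 1: DB = ⌊$194,358 × 125%/10⌋ = $24,294; SL = ⌊$175,558/10⌋ = $17,555 → take DB $24,294. Book value $170,064.
Year 2: DB = ⌊$170,064 × 125%/10⌋ = $21,258; SL = ⌊$151,264/9⌋ = $16,807 → take DB $21,258. Book value $148,806.
Year 3: DB = ⌊$148,806 × 125%/10⌋ = $18,600; SL = ⌊$130,006/8⌋ = $16,250 → take DB $18,600. Book value $130,206.
Year 4: DB = ⌊$130,206 × 125%/10⌋ = $16,275; SL = ⌊$111,406/7⌋ = $15,915 → take DB $16,275. Book value $113,931.
Year 5: DB = ⌊$113,931 × 125%/10⌋ = $14,241; SL = ⌊$95,131/6⌋ = $15,855 → take SL $15,855. Book value $98,076.
Year 6: DB = ⌊$98,076 × 125%/10⌋ = $12,259; SL = ⌊$79,276/5⌋ = $15,855 → take SL $15,855. Book value $82,221.
Year 7: DB = ⌊$82,221 × 125%/10⌋ = $10,277; SL = ⌊$63,421/4⌋ = $15,855 → take SL $15,855. Book value $66,366.
Year 8: DB = ⌊$66,366 × 125%/10⌋ = $8,295; SL = ⌊$47,566/3⌋ = $15,855 → take SL $15,855. Book value $50,511.
Year 9: DB = ⌊$50,511 × 125%/10⌋ = $6,313; SL = ⌊$31,711/2⌋ = $15,855 → take SL $15,855. Book value $34,656.
Year 10 (final): $34,656 − $18,800 = $15,856. Book value $18,800.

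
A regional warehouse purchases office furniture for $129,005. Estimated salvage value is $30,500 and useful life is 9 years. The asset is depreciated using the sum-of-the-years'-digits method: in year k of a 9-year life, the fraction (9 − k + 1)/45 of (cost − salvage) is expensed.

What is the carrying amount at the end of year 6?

$43,634

Depreciable base = $129,005 − $30,500 = $98,505.
Sum of the years' digits = 9+8+7+6+5+4+3+2+1 = 45.
Year 1: $98,505 × 9/45 = $19,701. Book value $109,304.
Year 2: $98,505 × 8/45 = $17,512. Book value $91,792.
Year 3: $98,505 × 7/45 = $15,323. Book value $76,469.
Year 4: $98,505 × 6/45 = $13,134. Book value $63,335.
Year 5: $98,505 × 5/45 = $10,945. Book value $52,390.
Year 6: $98,505 × 4/45 = $8,756. Book value $43,634.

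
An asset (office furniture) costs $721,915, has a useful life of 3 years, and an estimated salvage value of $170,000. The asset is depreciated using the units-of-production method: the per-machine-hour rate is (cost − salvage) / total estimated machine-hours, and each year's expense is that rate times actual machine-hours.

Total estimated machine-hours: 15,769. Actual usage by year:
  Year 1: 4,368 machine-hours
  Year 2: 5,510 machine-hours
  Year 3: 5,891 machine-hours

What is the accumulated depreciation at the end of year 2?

$345,730

Depreciable base = $721,915 − $170,000 = $551,915.
Rate = $551,915 / 15,769 machine-hours = $35 per machine-hour.
Year 1: 4,368 × $35 = $152,880. Book value $569,035.
Year 2: 5,510 × $35 = $192,850. Book value $376,185.
Accumulated through year 2 = $721,915 − $376,185 = $345,730.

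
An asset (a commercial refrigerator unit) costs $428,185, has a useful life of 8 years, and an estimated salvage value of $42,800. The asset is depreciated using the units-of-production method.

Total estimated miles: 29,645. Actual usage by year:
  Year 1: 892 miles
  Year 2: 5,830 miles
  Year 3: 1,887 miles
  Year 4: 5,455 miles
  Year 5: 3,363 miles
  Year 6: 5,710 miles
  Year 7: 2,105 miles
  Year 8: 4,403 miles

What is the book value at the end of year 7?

Depreciable base = $428,185 − $42,800 = $385,385.
Rate = $385,385 / 29,645 miles = $13 per mile.
Year 1: 892 × $13 = $11,596. Book value $416,589.
Year 2: 5,830 × $13 = $75,790. Book value $340,799.
Year 3: 1,887 × $13 = $24,531. Book value $316,268.
Year 4: 5,455 × $13 = $70,915. Book value $245,353.
Year 5: 3,363 × $13 = $43,719. Book value $201,634.
Year 6: 5,710 × $13 = $74,230. Book value $127,404.
Year 7: 2,105 × $13 = $27,365. Book value $100,039.

$100,039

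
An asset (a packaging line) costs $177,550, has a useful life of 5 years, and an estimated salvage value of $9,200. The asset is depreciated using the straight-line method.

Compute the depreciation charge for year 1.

Depreciable base = $177,550 − $9,200 = $168,350.
Annual expense = $168,350 / 5 = $33,670.

$33,670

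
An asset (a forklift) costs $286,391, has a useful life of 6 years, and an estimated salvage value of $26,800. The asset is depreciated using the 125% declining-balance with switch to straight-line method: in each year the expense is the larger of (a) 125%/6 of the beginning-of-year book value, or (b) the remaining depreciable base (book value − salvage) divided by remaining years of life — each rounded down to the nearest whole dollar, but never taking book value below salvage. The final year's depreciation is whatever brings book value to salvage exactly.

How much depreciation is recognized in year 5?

Depreciable base = $286,391 − $26,800 = $259,591.
Year 1: DB = ⌊$286,391 × 125%/6⌋ = $59,664; SL = ⌊$259,591/6⌋ = $43,265 → take DB $59,664. Book value $226,727.
Year 2: DB = ⌊$226,727 × 125%/6⌋ = $47,234; SL = ⌊$199,927/5⌋ = $39,985 → take DB $47,234. Book value $179,493.
Year 3: DB = ⌊$179,493 × 125%/6⌋ = $37,394; SL = ⌊$152,693/4⌋ = $38,173 → take SL $38,173. Book value $141,320.
Year 4: DB = ⌊$141,320 × 125%/6⌋ = $29,441; SL = ⌊$114,520/3⌋ = $38,173 → take SL $38,173. Book value $103,147.
Year 5: DB = ⌊$103,147 × 125%/6⌋ = $21,488; SL = ⌊$76,347/2⌋ = $38,173 → take SL $38,173. Book value $64,974.

$38,173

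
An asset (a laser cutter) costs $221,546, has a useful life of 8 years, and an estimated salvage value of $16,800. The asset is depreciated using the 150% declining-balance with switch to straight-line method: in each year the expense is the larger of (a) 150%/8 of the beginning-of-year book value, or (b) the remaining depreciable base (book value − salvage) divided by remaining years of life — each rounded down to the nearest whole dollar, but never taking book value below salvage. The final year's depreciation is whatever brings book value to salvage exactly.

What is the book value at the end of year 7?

Depreciable base = $221,546 − $16,800 = $204,746.
Year 1: DB = ⌊$221,546 × 150%/8⌋ = $41,539; SL = ⌊$204,746/8⌋ = $25,593 → take DB $41,539. Book value $180,007.
Year 2: DB = ⌊$180,007 × 150%/8⌋ = $33,751; SL = ⌊$163,207/7⌋ = $23,315 → take DB $33,751. Book value $146,256.
Year 3: DB = ⌊$146,256 × 150%/8⌋ = $27,423; SL = ⌊$129,456/6⌋ = $21,576 → take DB $27,423. Book value $118,833.
Year 4: DB = ⌊$118,833 × 150%/8⌋ = $22,281; SL = ⌊$102,033/5⌋ = $20,406 → take DB $22,281. Book value $96,552.
Year 5: DB = ⌊$96,552 × 150%/8⌋ = $18,103; SL = ⌊$79,752/4⌋ = $19,938 → take SL $19,938. Book value $76,614.
Year 6: DB = ⌊$76,614 × 150%/8⌋ = $14,365; SL = ⌊$59,814/3⌋ = $19,938 → take SL $19,938. Book value $56,676.
Year 7: DB = ⌊$56,676 × 150%/8⌋ = $10,626; SL = ⌊$39,876/2⌋ = $19,938 → take SL $19,938. Book value $36,738.

$36,738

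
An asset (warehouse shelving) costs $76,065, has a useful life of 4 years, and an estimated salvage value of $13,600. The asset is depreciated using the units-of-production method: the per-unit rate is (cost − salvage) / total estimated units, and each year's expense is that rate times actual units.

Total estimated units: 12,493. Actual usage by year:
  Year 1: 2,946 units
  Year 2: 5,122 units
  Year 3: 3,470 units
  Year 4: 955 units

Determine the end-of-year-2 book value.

$35,725

Depreciable base = $76,065 − $13,600 = $62,465.
Rate = $62,465 / 12,493 units = $5 per unit.
Year 1: 2,946 × $5 = $14,730. Book value $61,335.
Year 2: 5,122 × $5 = $25,610. Book value $35,725.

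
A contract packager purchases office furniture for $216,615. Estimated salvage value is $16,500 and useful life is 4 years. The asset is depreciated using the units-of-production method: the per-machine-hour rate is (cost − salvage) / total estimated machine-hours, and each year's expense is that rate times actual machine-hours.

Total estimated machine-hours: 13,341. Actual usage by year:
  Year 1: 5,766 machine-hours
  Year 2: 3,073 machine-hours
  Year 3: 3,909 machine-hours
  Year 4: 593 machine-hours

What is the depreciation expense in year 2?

Depreciable base = $216,615 − $16,500 = $200,115.
Rate = $200,115 / 13,341 machine-hours = $15 per machine-hour.
Year 1: 5,766 × $15 = $86,490. Book value $130,125.
Year 2: 3,073 × $15 = $46,095. Book value $84,030.

$46,095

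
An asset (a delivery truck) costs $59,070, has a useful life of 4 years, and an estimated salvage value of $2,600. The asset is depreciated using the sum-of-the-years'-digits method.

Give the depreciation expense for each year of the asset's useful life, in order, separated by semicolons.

Depreciable base = $59,070 − $2,600 = $56,470.
Sum of the years' digits = 4+3+2+1 = 10.
Year 1: $56,470 × 4/10 = $22,588. Book value $36,482.
Year 2: $56,470 × 3/10 = $16,941. Book value $19,541.
Year 3: $56,470 × 2/10 = $11,294. Book value $8,247.
Year 4: $56,470 × 1/10 = $5,647. Book value $2,600.

$22,588; $16,941; $11,294; $5,647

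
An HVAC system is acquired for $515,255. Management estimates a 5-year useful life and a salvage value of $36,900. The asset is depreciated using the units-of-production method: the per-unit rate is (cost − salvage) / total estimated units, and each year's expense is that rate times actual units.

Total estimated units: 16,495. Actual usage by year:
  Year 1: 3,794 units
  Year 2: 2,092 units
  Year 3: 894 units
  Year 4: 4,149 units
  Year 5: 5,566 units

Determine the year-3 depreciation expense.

$25,926

Depreciable base = $515,255 − $36,900 = $478,355.
Rate = $478,355 / 16,495 units = $29 per unit.
Year 1: 3,794 × $29 = $110,026. Book value $405,229.
Year 2: 2,092 × $29 = $60,668. Book value $344,561.
Year 3: 894 × $29 = $25,926. Book value $318,635.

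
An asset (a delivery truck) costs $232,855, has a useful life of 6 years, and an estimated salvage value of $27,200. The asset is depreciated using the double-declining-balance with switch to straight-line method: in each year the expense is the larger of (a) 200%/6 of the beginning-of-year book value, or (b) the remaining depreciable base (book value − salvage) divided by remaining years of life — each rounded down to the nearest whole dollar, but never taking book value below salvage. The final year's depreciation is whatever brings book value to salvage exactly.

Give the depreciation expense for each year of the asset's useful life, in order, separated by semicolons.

Depreciable base = $232,855 − $27,200 = $205,655.
Year 1: DB = ⌊$232,855 × 200%/6⌋ = $77,618; SL = ⌊$205,655/6⌋ = $34,275 → take DB $77,618. Book value $155,237.
Year 2: DB = ⌊$155,237 × 200%/6⌋ = $51,745; SL = ⌊$128,037/5⌋ = $25,607 → take DB $51,745. Book value $103,492.
Year 3: DB = ⌊$103,492 × 200%/6⌋ = $34,497; SL = ⌊$76,292/4⌋ = $19,073 → take DB $34,497. Book value $68,995.
Year 4: DB = ⌊$68,995 × 200%/6⌋ = $22,998; SL = ⌊$41,795/3⌋ = $13,931 → take DB $22,998. Book value $45,997.
Year 5: DB = ⌊$45,997 × 200%/6⌋ = $15,332; SL = ⌊$18,797/2⌋ = $9,398 → take DB $15,332. Book value $30,665.
Year 6 (final): $30,665 − $27,200 = $3,465. Book value $27,200.

$77,618; $51,745; $34,497; $22,998; $15,332; $3,465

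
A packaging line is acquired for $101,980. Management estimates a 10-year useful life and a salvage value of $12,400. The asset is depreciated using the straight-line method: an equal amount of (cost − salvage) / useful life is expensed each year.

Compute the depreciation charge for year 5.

Depreciable base = $101,980 − $12,400 = $89,580.
Annual expense = $89,580 / 10 = $8,958.

$8,958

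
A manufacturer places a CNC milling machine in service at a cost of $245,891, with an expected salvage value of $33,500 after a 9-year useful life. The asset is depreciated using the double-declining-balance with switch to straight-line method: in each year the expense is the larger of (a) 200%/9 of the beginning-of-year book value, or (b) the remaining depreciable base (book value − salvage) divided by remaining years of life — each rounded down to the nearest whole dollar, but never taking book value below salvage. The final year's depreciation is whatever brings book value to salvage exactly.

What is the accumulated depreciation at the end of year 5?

Depreciable base = $245,891 − $33,500 = $212,391.
Year 1: DB = ⌊$245,891 × 200%/9⌋ = $54,642; SL = ⌊$212,391/9⌋ = $23,599 → take DB $54,642. Book value $191,249.
Year 2: DB = ⌊$191,249 × 200%/9⌋ = $42,499; SL = ⌊$157,749/8⌋ = $19,718 → take DB $42,499. Book value $148,750.
Year 3: DB = ⌊$148,750 × 200%/9⌋ = $33,055; SL = ⌊$115,250/7⌋ = $16,464 → take DB $33,055. Book value $115,695.
Year 4: DB = ⌊$115,695 × 200%/9⌋ = $25,710; SL = ⌊$82,195/6⌋ = $13,699 → take DB $25,710. Book value $89,985.
Year 5: DB = ⌊$89,985 × 200%/9⌋ = $19,996; SL = ⌊$56,485/5⌋ = $11,297 → take DB $19,996. Book value $69,989.
Accumulated through year 5 = $245,891 − $69,989 = $175,902.

$175,902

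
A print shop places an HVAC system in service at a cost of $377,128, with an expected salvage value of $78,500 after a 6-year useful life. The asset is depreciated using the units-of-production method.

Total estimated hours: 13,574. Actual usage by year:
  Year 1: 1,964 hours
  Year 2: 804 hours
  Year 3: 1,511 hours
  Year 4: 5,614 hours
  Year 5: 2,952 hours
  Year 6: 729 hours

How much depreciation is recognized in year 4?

Depreciable base = $377,128 − $78,500 = $298,628.
Rate = $298,628 / 13,574 hours = $22 per hour.
Year 1: 1,964 × $22 = $43,208. Book value $333,920.
Year 2: 804 × $22 = $17,688. Book value $316,232.
Year 3: 1,511 × $22 = $33,242. Book value $282,990.
Year 4: 5,614 × $22 = $123,508. Book value $159,482.

$123,508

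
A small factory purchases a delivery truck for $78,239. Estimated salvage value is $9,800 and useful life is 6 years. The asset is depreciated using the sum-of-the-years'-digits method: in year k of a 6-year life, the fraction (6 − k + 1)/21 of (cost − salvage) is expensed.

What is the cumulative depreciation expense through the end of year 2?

$35,849

Depreciable base = $78,239 − $9,800 = $68,439.
Sum of the years' digits = 6+5+4+3+2+1 = 21.
Year 1: $68,439 × 6/21 = $19,554. Book value $58,685.
Year 2: $68,439 × 5/21 = $16,295. Book value $42,390.
Accumulated through year 2 = $78,239 − $42,390 = $35,849.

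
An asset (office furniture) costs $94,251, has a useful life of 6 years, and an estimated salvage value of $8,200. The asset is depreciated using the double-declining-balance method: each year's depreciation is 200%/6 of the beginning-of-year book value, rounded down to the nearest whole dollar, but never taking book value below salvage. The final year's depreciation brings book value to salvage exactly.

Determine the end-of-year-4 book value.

Depreciable base = $94,251 − $8,200 = $86,051.
Year 1: ⌊$94,251 × 200%/6⌋ = $31,417. Book value $62,834.
Year 2: ⌊$62,834 × 200%/6⌋ = $20,944. Book value $41,890.
Year 3: ⌊$41,890 × 200%/6⌋ = $13,963. Book value $27,927.
Year 4: ⌊$27,927 × 200%/6⌋ = $9,309. Book value $18,618.

$18,618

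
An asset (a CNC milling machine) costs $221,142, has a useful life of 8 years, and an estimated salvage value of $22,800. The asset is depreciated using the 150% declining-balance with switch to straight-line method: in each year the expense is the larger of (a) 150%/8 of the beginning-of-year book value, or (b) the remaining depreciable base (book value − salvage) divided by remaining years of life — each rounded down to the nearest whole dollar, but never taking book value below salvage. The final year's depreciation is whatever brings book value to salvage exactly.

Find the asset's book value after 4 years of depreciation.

$96,377

Depreciable base = $221,142 − $22,800 = $198,342.
Year 1: DB = ⌊$221,142 × 150%/8⌋ = $41,464; SL = ⌊$198,342/8⌋ = $24,792 → take DB $41,464. Book value $179,678.
Year 2: DB = ⌊$179,678 × 150%/8⌋ = $33,689; SL = ⌊$156,878/7⌋ = $22,411 → take DB $33,689. Book value $145,989.
Year 3: DB = ⌊$145,989 × 150%/8⌋ = $27,372; SL = ⌊$123,189/6⌋ = $20,531 → take DB $27,372. Book value $118,617.
Year 4: DB = ⌊$118,617 × 150%/8⌋ = $22,240; SL = ⌊$95,817/5⌋ = $19,163 → take DB $22,240. Book value $96,377.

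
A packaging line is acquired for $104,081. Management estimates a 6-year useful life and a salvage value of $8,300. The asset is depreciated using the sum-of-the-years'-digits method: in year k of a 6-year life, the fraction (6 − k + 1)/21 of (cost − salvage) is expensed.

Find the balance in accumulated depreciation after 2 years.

$50,171

Depreciable base = $104,081 − $8,300 = $95,781.
Sum of the years' digits = 6+5+4+3+2+1 = 21.
Year 1: $95,781 × 6/21 = $27,366. Book value $76,715.
Year 2: $95,781 × 5/21 = $22,805. Book value $53,910.
Accumulated through year 2 = $104,081 − $53,910 = $50,171.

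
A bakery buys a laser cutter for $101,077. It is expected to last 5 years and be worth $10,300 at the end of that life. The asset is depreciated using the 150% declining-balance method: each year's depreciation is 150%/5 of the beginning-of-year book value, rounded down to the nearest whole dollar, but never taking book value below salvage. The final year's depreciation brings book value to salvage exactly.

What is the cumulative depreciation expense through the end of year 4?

Depreciable base = $101,077 − $10,300 = $90,777.
Year 1: ⌊$101,077 × 150%/5⌋ = $30,323. Book value $70,754.
Year 2: ⌊$70,754 × 150%/5⌋ = $21,226. Book value $49,528.
Year 3: ⌊$49,528 × 150%/5⌋ = $14,858. Book value $34,670.
Year 4: ⌊$34,670 × 150%/5⌋ = $10,401. Book value $24,269.
Accumulated through year 4 = $101,077 − $24,269 = $76,808.

$76,808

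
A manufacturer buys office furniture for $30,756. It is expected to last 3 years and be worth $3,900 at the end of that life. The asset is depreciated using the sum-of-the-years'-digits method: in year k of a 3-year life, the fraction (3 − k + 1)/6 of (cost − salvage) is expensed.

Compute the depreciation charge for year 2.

Depreciable base = $30,756 − $3,900 = $26,856.
Sum of the years' digits = 3+2+1 = 6.
Year 1: $26,856 × 3/6 = $13,428. Book value $17,328.
Year 2: $26,856 × 2/6 = $8,952. Book value $8,376.

$8,952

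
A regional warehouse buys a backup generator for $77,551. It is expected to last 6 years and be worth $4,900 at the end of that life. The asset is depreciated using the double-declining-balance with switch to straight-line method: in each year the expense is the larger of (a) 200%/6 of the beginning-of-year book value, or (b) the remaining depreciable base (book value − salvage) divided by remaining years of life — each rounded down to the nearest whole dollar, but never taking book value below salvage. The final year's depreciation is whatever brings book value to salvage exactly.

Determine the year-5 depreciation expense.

Depreciable base = $77,551 − $4,900 = $72,651.
Year 1: DB = ⌊$77,551 × 200%/6⌋ = $25,850; SL = ⌊$72,651/6⌋ = $12,108 → take DB $25,850. Book value $51,701.
Year 2: DB = ⌊$51,701 × 200%/6⌋ = $17,233; SL = ⌊$46,801/5⌋ = $9,360 → take DB $17,233. Book value $34,468.
Year 3: DB = ⌊$34,468 × 200%/6⌋ = $11,489; SL = ⌊$29,568/4⌋ = $7,392 → take DB $11,489. Book value $22,979.
Year 4: DB = ⌊$22,979 × 200%/6⌋ = $7,659; SL = ⌊$18,079/3⌋ = $6,026 → take DB $7,659. Book value $15,320.
Year 5: DB = ⌊$15,320 × 200%/6⌋ = $5,106; SL = ⌊$10,420/2⌋ = $5,210 → take SL $5,210. Book value $10,110.

$5,210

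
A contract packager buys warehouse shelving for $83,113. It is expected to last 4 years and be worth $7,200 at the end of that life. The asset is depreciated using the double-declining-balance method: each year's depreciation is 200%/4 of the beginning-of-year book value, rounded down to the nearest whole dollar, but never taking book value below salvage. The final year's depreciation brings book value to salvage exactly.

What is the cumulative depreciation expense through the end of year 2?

$62,334

Depreciable base = $83,113 − $7,200 = $75,913.
Year 1: ⌊$83,113 × 200%/4⌋ = $41,556. Book value $41,557.
Year 2: ⌊$41,557 × 200%/4⌋ = $20,778. Book value $20,779.
Accumulated through year 2 = $83,113 − $20,779 = $62,334.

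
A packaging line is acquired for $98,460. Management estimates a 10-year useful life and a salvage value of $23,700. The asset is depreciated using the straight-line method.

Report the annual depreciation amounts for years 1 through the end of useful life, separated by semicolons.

$7,476; $7,476; $7,476; $7,476; $7,476; $7,476; $7,476; $7,476; $7,476; $7,476

Depreciable base = $98,460 − $23,700 = $74,760.
Annual expense = $74,760 / 10 = $7,476.
End of year 1: book value $90,984.
End of year 2: book value $83,508.
End of year 3: book value $76,032.
End of year 4: book value $68,556.
End of year 5: book value $61,080.
End of year 6: book value $53,604.
End of year 7: book value $46,128.
End of year 8: book value $38,652.
End of year 9: book value $31,176.
End of year 10: book value $23,700.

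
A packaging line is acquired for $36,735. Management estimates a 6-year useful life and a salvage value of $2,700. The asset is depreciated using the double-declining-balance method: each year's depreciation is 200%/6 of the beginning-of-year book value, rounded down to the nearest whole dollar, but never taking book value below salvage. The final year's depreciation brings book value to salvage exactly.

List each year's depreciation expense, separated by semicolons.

Depreciable base = $36,735 − $2,700 = $34,035.
Year 1: ⌊$36,735 × 200%/6⌋ = $12,245. Book value $24,490.
Year 2: ⌊$24,490 × 200%/6⌋ = $8,163. Book value $16,327.
Year 3: ⌊$16,327 × 200%/6⌋ = $5,442. Book value $10,885.
Year 4: ⌊$10,885 × 200%/6⌋ = $3,628. Book value $7,257.
Year 5: ⌊$7,257 × 200%/6⌋ = $2,419. Book value $4,838.
Year 6 (final): $4,838 − $2,700 = $2,138. Book value $2,700.

$12,245; $8,163; $5,442; $3,628; $2,419; $2,138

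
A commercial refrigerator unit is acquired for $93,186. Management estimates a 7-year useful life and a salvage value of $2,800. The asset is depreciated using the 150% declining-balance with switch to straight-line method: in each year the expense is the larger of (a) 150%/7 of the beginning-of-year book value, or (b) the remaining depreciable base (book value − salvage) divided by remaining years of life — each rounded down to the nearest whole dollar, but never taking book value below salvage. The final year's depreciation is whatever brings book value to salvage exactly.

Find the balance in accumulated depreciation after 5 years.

$69,184

Depreciable base = $93,186 − $2,800 = $90,386.
Year 1: DB = ⌊$93,186 × 150%/7⌋ = $19,968; SL = ⌊$90,386/7⌋ = $12,912 → take DB $19,968. Book value $73,218.
Year 2: DB = ⌊$73,218 × 150%/7⌋ = $15,689; SL = ⌊$70,418/6⌋ = $11,736 → take DB $15,689. Book value $57,529.
Year 3: DB = ⌊$57,529 × 150%/7⌋ = $12,327; SL = ⌊$54,729/5⌋ = $10,945 → take DB $12,327. Book value $45,202.
Year 4: DB = ⌊$45,202 × 150%/7⌋ = $9,686; SL = ⌊$42,402/4⌋ = $10,600 → take SL $10,600. Book value $34,602.
Year 5: DB = ⌊$34,602 × 150%/7⌋ = $7,414; SL = ⌊$31,802/3⌋ = $10,600 → take SL $10,600. Book value $24,002.
Accumulated through year 5 = $93,186 − $24,002 = $69,184.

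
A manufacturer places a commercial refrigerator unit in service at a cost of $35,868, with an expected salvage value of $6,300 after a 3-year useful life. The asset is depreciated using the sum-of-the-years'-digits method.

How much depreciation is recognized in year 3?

Depreciable base = $35,868 − $6,300 = $29,568.
Sum of the years' digits = 3+2+1 = 6.
Year 1: $29,568 × 3/6 = $14,784. Book value $21,084.
Year 2: $29,568 × 2/6 = $9,856. Book value $11,228.
Year 3: $29,568 × 1/6 = $4,928. Book value $6,300.

$4,928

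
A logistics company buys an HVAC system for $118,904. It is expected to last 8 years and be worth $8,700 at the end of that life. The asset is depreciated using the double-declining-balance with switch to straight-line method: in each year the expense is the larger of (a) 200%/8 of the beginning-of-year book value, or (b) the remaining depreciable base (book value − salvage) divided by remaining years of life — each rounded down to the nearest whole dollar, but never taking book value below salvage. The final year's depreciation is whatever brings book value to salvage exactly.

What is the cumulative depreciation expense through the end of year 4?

Depreciable base = $118,904 − $8,700 = $110,204.
Year 1: DB = ⌊$118,904 × 200%/8⌋ = $29,726; SL = ⌊$110,204/8⌋ = $13,775 → take DB $29,726. Book value $89,178.
Year 2: DB = ⌊$89,178 × 200%/8⌋ = $22,294; SL = ⌊$80,478/7⌋ = $11,496 → take DB $22,294. Book value $66,884.
Year 3: DB = ⌊$66,884 × 200%/8⌋ = $16,721; SL = ⌊$58,184/6⌋ = $9,697 → take DB $16,721. Book value $50,163.
Year 4: DB = ⌊$50,163 × 200%/8⌋ = $12,540; SL = ⌊$41,463/5⌋ = $8,292 → take DB $12,540. Book value $37,623.
Accumulated through year 4 = $118,904 − $37,623 = $81,281.

$81,281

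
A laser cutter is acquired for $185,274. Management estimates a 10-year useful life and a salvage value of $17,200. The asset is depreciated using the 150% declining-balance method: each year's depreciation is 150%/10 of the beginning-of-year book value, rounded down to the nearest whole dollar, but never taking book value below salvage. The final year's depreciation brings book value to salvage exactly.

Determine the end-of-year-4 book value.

$96,715

Depreciable base = $185,274 − $17,200 = $168,074.
Year 1: ⌊$185,274 × 150%/10⌋ = $27,791. Book value $157,483.
Year 2: ⌊$157,483 × 150%/10⌋ = $23,622. Book value $133,861.
Year 3: ⌊$133,861 × 150%/10⌋ = $20,079. Book value $113,782.
Year 4: ⌊$113,782 × 150%/10⌋ = $17,067. Book value $96,715.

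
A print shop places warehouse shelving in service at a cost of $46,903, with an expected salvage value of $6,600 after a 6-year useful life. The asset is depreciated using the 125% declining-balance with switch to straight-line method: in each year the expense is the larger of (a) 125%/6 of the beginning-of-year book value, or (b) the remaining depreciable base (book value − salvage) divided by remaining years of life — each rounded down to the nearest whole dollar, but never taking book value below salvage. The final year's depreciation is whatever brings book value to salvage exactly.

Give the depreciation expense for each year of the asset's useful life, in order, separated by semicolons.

$9,771; $7,735; $6,124; $5,557; $5,558; $5,558

Depreciable base = $46,903 − $6,600 = $40,303.
Year 1: DB = ⌊$46,903 × 125%/6⌋ = $9,771; SL = ⌊$40,303/6⌋ = $6,717 → take DB $9,771. Book value $37,132.
Year 2: DB = ⌊$37,132 × 125%/6⌋ = $7,735; SL = ⌊$30,532/5⌋ = $6,106 → take DB $7,735. Book value $29,397.
Year 3: DB = ⌊$29,397 × 125%/6⌋ = $6,124; SL = ⌊$22,797/4⌋ = $5,699 → take DB $6,124. Book value $23,273.
Year 4: DB = ⌊$23,273 × 125%/6⌋ = $4,848; SL = ⌊$16,673/3⌋ = $5,557 → take SL $5,557. Book value $17,716.
Year 5: DB = ⌊$17,716 × 125%/6⌋ = $3,690; SL = ⌊$11,116/2⌋ = $5,558 → take SL $5,558. Book value $12,158.
Year 6 (final): $12,158 − $6,600 = $5,558. Book value $6,600.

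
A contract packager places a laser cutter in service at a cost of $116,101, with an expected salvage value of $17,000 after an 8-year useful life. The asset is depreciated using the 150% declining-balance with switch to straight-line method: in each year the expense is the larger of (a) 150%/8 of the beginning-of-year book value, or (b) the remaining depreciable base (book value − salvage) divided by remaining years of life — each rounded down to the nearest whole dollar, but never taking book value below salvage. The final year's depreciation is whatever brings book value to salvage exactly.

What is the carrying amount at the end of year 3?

$62,275

Depreciable base = $116,101 − $17,000 = $99,101.
Year 1: DB = ⌊$116,101 × 150%/8⌋ = $21,768; SL = ⌊$99,101/8⌋ = $12,387 → take DB $21,768. Book value $94,333.
Year 2: DB = ⌊$94,333 × 150%/8⌋ = $17,687; SL = ⌊$77,333/7⌋ = $11,047 → take DB $17,687. Book value $76,646.
Year 3: DB = ⌊$76,646 × 150%/8⌋ = $14,371; SL = ⌊$59,646/6⌋ = $9,941 → take DB $14,371. Book value $62,275.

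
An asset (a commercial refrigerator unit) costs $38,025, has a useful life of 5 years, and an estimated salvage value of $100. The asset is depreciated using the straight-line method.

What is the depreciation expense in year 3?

Depreciable base = $38,025 − $100 = $37,925.
Annual expense = $37,925 / 5 = $7,585.

$7,585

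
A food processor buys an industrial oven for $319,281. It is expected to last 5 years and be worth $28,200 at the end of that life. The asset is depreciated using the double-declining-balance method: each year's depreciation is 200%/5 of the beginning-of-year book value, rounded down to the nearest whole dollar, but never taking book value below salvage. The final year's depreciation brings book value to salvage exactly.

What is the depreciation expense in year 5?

Depreciable base = $319,281 − $28,200 = $291,081.
Year 1: ⌊$319,281 × 200%/5⌋ = $127,712. Book value $191,569.
Year 2: ⌊$191,569 × 200%/5⌋ = $76,627. Book value $114,942.
Year 3: ⌊$114,942 × 200%/5⌋ = $45,976. Book value $68,966.
Year 4: ⌊$68,966 × 200%/5⌋ = $27,586. Book value $41,380.
Year 5 (final): $41,380 − $28,200 = $13,180. Book value $28,200.

$13,180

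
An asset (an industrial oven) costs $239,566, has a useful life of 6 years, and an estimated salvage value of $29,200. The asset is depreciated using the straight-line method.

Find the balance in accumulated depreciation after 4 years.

$140,244

Depreciable base = $239,566 − $29,200 = $210,366.
Annual expense = $210,366 / 6 = $35,061.
End of year 1: book value $204,505.
End of year 2: book value $169,444.
End of year 3: book value $134,383.
End of year 4: book value $99,322.
Accumulated through year 4 = $239,566 − $99,322 = $140,244.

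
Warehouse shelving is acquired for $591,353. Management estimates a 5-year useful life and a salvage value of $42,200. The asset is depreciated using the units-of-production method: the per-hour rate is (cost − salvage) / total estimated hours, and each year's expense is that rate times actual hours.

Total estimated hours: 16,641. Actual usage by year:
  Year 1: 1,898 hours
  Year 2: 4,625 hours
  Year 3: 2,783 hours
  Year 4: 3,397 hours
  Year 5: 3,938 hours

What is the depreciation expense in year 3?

Depreciable base = $591,353 − $42,200 = $549,153.
Rate = $549,153 / 16,641 hours = $33 per hour.
Year 1: 1,898 × $33 = $62,634. Book value $528,719.
Year 2: 4,625 × $33 = $152,625. Book value $376,094.
Year 3: 2,783 × $33 = $91,839. Book value $284,255.

$91,839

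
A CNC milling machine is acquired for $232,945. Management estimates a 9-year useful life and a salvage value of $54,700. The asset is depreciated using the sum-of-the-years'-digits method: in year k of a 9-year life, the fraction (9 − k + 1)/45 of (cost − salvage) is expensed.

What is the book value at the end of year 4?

$114,115

Depreciable base = $232,945 − $54,700 = $178,245.
Sum of the years' digits = 9+8+7+6+5+4+3+2+1 = 45.
Year 1: $178,245 × 9/45 = $35,649. Book value $197,296.
Year 2: $178,245 × 8/45 = $31,688. Book value $165,608.
Year 3: $178,245 × 7/45 = $27,727. Book value $137,881.
Year 4: $178,245 × 6/45 = $23,766. Book value $114,115.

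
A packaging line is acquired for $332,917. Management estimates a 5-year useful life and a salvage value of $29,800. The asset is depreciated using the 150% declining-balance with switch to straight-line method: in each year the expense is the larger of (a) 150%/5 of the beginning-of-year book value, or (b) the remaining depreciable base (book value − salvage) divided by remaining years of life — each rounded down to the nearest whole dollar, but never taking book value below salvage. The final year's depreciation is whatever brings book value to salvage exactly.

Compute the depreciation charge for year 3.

$48,939

Depreciable base = $332,917 − $29,800 = $303,117.
Year 1: DB = ⌊$332,917 × 150%/5⌋ = $99,875; SL = ⌊$303,117/5⌋ = $60,623 → take DB $99,875. Book value $233,042.
Year 2: DB = ⌊$233,042 × 150%/5⌋ = $69,912; SL = ⌊$203,242/4⌋ = $50,810 → take DB $69,912. Book value $163,130.
Year 3: DB = ⌊$163,130 × 150%/5⌋ = $48,939; SL = ⌊$133,330/3⌋ = $44,443 → take DB $48,939. Book value $114,191.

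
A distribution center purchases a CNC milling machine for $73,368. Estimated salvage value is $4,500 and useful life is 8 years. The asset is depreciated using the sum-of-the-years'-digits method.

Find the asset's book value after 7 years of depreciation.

Depreciable base = $73,368 − $4,500 = $68,868.
Sum of the years' digits = 8+7+6+5+4+3+2+1 = 36.
Year 1: $68,868 × 8/36 = $15,304. Book value $58,064.
Year 2: $68,868 × 7/36 = $13,391. Book value $44,673.
Year 3: $68,868 × 6/36 = $11,478. Book value $33,195.
Year 4: $68,868 × 5/36 = $9,565. Book value $23,630.
Year 5: $68,868 × 4/36 = $7,652. Book value $15,978.
Year 6: $68,868 × 3/36 = $5,739. Book value $10,239.
Year 7: $68,868 × 2/36 = $3,826. Book value $6,413.

$6,413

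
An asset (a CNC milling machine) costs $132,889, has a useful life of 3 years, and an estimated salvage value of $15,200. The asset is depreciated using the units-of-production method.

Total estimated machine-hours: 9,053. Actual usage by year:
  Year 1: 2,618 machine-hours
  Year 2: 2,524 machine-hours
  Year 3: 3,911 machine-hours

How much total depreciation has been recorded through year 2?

Depreciable base = $132,889 − $15,200 = $117,689.
Rate = $117,689 / 9,053 machine-hours = $13 per machine-hour.
Year 1: 2,618 × $13 = $34,034. Book value $98,855.
Year 2: 2,524 × $13 = $32,812. Book value $66,043.
Accumulated through year 2 = $132,889 − $66,043 = $66,846.

$66,846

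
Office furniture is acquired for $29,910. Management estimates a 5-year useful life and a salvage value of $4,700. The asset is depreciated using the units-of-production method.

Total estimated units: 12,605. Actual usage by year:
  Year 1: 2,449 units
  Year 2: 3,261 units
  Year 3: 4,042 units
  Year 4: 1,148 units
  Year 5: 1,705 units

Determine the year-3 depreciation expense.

Depreciable base = $29,910 − $4,700 = $25,210.
Rate = $25,210 / 12,605 units = $2 per unit.
Year 1: 2,449 × $2 = $4,898. Book value $25,012.
Year 2: 3,261 × $2 = $6,522. Book value $18,490.
Year 3: 4,042 × $2 = $8,084. Book value $10,406.

$8,084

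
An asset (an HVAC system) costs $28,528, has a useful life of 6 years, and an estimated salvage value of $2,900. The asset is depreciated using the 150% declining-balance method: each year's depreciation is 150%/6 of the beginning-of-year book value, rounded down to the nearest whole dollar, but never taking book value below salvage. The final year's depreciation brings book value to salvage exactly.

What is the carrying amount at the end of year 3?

Depreciable base = $28,528 − $2,900 = $25,628.
Year 1: ⌊$28,528 × 150%/6⌋ = $7,132. Book value $21,396.
Year 2: ⌊$21,396 × 150%/6⌋ = $5,349. Book value $16,047.
Year 3: ⌊$16,047 × 150%/6⌋ = $4,011. Book value $12,036.

$12,036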